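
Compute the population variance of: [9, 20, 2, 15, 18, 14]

36

Step 1: Compute the mean: (9 + 20 + 2 + 15 + 18 + 14) / 6 = 13
Step 2: Compute squared deviations from the mean:
  (9 - 13)^2 = 16
  (20 - 13)^2 = 49
  (2 - 13)^2 = 121
  (15 - 13)^2 = 4
  (18 - 13)^2 = 25
  (14 - 13)^2 = 1
Step 3: Sum of squared deviations = 216
Step 4: Population variance = 216 / 6 = 36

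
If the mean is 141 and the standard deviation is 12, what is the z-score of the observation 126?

-1.25

Step 1: Recall the z-score formula: z = (x - mu) / sigma
Step 2: Substitute values: z = (126 - 141) / 12
Step 3: z = -15 / 12 = -1.25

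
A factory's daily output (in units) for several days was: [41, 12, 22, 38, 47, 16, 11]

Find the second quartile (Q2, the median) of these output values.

22

Step 1: Sort the data: [11, 12, 16, 22, 38, 41, 47]
Step 2: n = 7
Step 3: Q2 is the median. Since n is odd, it is the middle value at position 4: 22
Step 4: Q2 = 22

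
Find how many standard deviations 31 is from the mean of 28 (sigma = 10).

0.3

Step 1: Recall the z-score formula: z = (x - mu) / sigma
Step 2: Substitute values: z = (31 - 28) / 10
Step 3: z = 3 / 10 = 0.3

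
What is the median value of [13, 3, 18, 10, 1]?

10

Step 1: Sort the data in ascending order: [1, 3, 10, 13, 18]
Step 2: The number of values is n = 5.
Step 3: Since n is odd, the median is the middle value at position 3: 10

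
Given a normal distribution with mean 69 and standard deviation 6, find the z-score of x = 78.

1.5

Step 1: Recall the z-score formula: z = (x - mu) / sigma
Step 2: Substitute values: z = (78 - 69) / 6
Step 3: z = 9 / 6 = 1.5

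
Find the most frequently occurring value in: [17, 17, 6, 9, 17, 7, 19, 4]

17

Step 1: Count the frequency of each value:
  4: appears 1 time(s)
  6: appears 1 time(s)
  7: appears 1 time(s)
  9: appears 1 time(s)
  17: appears 3 time(s)
  19: appears 1 time(s)
Step 2: The value 17 appears most frequently (3 times).
Step 3: Mode = 17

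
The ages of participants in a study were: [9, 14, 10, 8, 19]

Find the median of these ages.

10

Step 1: Sort the data in ascending order: [8, 9, 10, 14, 19]
Step 2: The number of values is n = 5.
Step 3: Since n is odd, the median is the middle value at position 3: 10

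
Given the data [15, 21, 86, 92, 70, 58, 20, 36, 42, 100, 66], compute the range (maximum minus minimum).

85

Step 1: Identify the maximum value: max = 100
Step 2: Identify the minimum value: min = 15
Step 3: Range = max - min = 100 - 15 = 85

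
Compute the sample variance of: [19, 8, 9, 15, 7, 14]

22.4

Step 1: Compute the mean: (19 + 8 + 9 + 15 + 7 + 14) / 6 = 12
Step 2: Compute squared deviations from the mean:
  (19 - 12)^2 = 49
  (8 - 12)^2 = 16
  (9 - 12)^2 = 9
  (15 - 12)^2 = 9
  (7 - 12)^2 = 25
  (14 - 12)^2 = 4
Step 3: Sum of squared deviations = 112
Step 4: Sample variance = 112 / 5 = 22.4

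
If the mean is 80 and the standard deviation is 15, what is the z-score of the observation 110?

2

Step 1: Recall the z-score formula: z = (x - mu) / sigma
Step 2: Substitute values: z = (110 - 80) / 15
Step 3: z = 30 / 15 = 2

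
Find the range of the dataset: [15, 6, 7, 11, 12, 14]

9

Step 1: Identify the maximum value: max = 15
Step 2: Identify the minimum value: min = 6
Step 3: Range = max - min = 15 - 6 = 9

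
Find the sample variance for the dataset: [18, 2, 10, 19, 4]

60.8

Step 1: Compute the mean: (18 + 2 + 10 + 19 + 4) / 5 = 10.6
Step 2: Compute squared deviations from the mean:
  (18 - 10.6)^2 = 54.76
  (2 - 10.6)^2 = 73.96
  (10 - 10.6)^2 = 0.36
  (19 - 10.6)^2 = 70.56
  (4 - 10.6)^2 = 43.56
Step 3: Sum of squared deviations = 243.2
Step 4: Sample variance = 243.2 / 4 = 60.8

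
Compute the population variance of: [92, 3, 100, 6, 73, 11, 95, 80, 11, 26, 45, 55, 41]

1200.071

Step 1: Compute the mean: (92 + 3 + 100 + 6 + 73 + 11 + 95 + 80 + 11 + 26 + 45 + 55 + 41) / 13 = 49.0769
Step 2: Compute squared deviations from the mean:
  (92 - 49.0769)^2 = 1842.3905
  (3 - 49.0769)^2 = 2123.0828
  (100 - 49.0769)^2 = 2593.1598
  (6 - 49.0769)^2 = 1855.6213
  (73 - 49.0769)^2 = 572.3136
  (11 - 49.0769)^2 = 1449.8521
  (95 - 49.0769)^2 = 2108.929
  (80 - 49.0769)^2 = 956.2367
  (11 - 49.0769)^2 = 1449.8521
  (26 - 49.0769)^2 = 532.5444
  (45 - 49.0769)^2 = 16.6213
  (55 - 49.0769)^2 = 35.0828
  (41 - 49.0769)^2 = 65.2367
Step 3: Sum of squared deviations = 15600.9231
Step 4: Population variance = 15600.9231 / 13 = 1200.071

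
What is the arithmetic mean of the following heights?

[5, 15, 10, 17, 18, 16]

13.5

Step 1: Sum all values: 5 + 15 + 10 + 17 + 18 + 16 = 81
Step 2: Count the number of values: n = 6
Step 3: Mean = sum / n = 81 / 6 = 13.5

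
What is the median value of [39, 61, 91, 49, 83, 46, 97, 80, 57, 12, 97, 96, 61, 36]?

61

Step 1: Sort the data in ascending order: [12, 36, 39, 46, 49, 57, 61, 61, 80, 83, 91, 96, 97, 97]
Step 2: The number of values is n = 14.
Step 3: Since n is even, the median is the average of positions 7 and 8:
  Median = (61 + 61) / 2 = 61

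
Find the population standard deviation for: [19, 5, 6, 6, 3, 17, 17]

6.3664

Step 1: Compute the mean: 10.4286
Step 2: Sum of squared deviations from the mean: 283.7143
Step 3: Population variance = 283.7143 / 7 = 40.5306
Step 4: Standard deviation = sqrt(40.5306) = 6.3664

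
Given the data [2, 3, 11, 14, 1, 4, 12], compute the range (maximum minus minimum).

13

Step 1: Identify the maximum value: max = 14
Step 2: Identify the minimum value: min = 1
Step 3: Range = max - min = 14 - 1 = 13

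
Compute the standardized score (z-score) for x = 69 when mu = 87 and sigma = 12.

-1.5

Step 1: Recall the z-score formula: z = (x - mu) / sigma
Step 2: Substitute values: z = (69 - 87) / 12
Step 3: z = -18 / 12 = -1.5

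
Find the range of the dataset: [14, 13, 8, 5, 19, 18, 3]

16

Step 1: Identify the maximum value: max = 19
Step 2: Identify the minimum value: min = 3
Step 3: Range = max - min = 19 - 3 = 16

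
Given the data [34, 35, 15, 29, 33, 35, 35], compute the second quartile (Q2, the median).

34

Step 1: Sort the data: [15, 29, 33, 34, 35, 35, 35]
Step 2: n = 7
Step 3: Q2 is the median. Since n is odd, it is the middle value at position 4: 34
Step 4: Q2 = 34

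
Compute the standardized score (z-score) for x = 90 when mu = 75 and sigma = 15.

1

Step 1: Recall the z-score formula: z = (x - mu) / sigma
Step 2: Substitute values: z = (90 - 75) / 15
Step 3: z = 15 / 15 = 1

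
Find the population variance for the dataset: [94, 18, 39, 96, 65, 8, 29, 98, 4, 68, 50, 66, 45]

967.9053

Step 1: Compute the mean: (94 + 18 + 39 + 96 + 65 + 8 + 29 + 98 + 4 + 68 + 50 + 66 + 45) / 13 = 52.3077
Step 2: Compute squared deviations from the mean:
  (94 - 52.3077)^2 = 1738.2485
  (18 - 52.3077)^2 = 1177.0178
  (39 - 52.3077)^2 = 177.0947
  (96 - 52.3077)^2 = 1909.0178
  (65 - 52.3077)^2 = 161.0947
  (8 - 52.3077)^2 = 1963.1716
  (29 - 52.3077)^2 = 543.2485
  (98 - 52.3077)^2 = 2087.787
  (4 - 52.3077)^2 = 2333.6331
  (68 - 52.3077)^2 = 246.2485
  (50 - 52.3077)^2 = 5.3254
  (66 - 52.3077)^2 = 187.4793
  (45 - 52.3077)^2 = 53.4024
Step 3: Sum of squared deviations = 12582.7692
Step 4: Population variance = 12582.7692 / 13 = 967.9053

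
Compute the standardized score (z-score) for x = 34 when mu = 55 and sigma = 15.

-1.4

Step 1: Recall the z-score formula: z = (x - mu) / sigma
Step 2: Substitute values: z = (34 - 55) / 15
Step 3: z = -21 / 15 = -1.4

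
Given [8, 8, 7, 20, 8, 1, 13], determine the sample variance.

34.5714

Step 1: Compute the mean: (8 + 8 + 7 + 20 + 8 + 1 + 13) / 7 = 9.2857
Step 2: Compute squared deviations from the mean:
  (8 - 9.2857)^2 = 1.6531
  (8 - 9.2857)^2 = 1.6531
  (7 - 9.2857)^2 = 5.2245
  (20 - 9.2857)^2 = 114.7959
  (8 - 9.2857)^2 = 1.6531
  (1 - 9.2857)^2 = 68.6531
  (13 - 9.2857)^2 = 13.7959
Step 3: Sum of squared deviations = 207.4286
Step 4: Sample variance = 207.4286 / 6 = 34.5714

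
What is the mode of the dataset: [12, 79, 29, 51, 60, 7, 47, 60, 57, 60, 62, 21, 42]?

60

Step 1: Count the frequency of each value:
  7: appears 1 time(s)
  12: appears 1 time(s)
  21: appears 1 time(s)
  29: appears 1 time(s)
  42: appears 1 time(s)
  47: appears 1 time(s)
  51: appears 1 time(s)
  57: appears 1 time(s)
  60: appears 3 time(s)
  62: appears 1 time(s)
  79: appears 1 time(s)
Step 2: The value 60 appears most frequently (3 times).
Step 3: Mode = 60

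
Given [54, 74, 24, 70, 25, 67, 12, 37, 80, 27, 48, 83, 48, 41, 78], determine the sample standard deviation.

23.2447

Step 1: Compute the mean: 51.2
Step 2: Sum of squared deviations from the mean: 7564.4
Step 3: Sample variance = 7564.4 / 14 = 540.3143
Step 4: Standard deviation = sqrt(540.3143) = 23.2447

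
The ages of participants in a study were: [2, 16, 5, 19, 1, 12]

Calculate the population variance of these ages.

47.8056

Step 1: Compute the mean: (2 + 16 + 5 + 19 + 1 + 12) / 6 = 9.1667
Step 2: Compute squared deviations from the mean:
  (2 - 9.1667)^2 = 51.3611
  (16 - 9.1667)^2 = 46.6944
  (5 - 9.1667)^2 = 17.3611
  (19 - 9.1667)^2 = 96.6944
  (1 - 9.1667)^2 = 66.6944
  (12 - 9.1667)^2 = 8.0278
Step 3: Sum of squared deviations = 286.8333
Step 4: Population variance = 286.8333 / 6 = 47.8056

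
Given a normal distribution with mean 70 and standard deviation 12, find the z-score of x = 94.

2

Step 1: Recall the z-score formula: z = (x - mu) / sigma
Step 2: Substitute values: z = (94 - 70) / 12
Step 3: z = 24 / 12 = 2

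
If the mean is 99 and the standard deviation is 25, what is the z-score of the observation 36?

-2.52

Step 1: Recall the z-score formula: z = (x - mu) / sigma
Step 2: Substitute values: z = (36 - 99) / 25
Step 3: z = -63 / 25 = -2.52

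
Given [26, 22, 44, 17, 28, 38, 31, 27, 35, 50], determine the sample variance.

101.7333

Step 1: Compute the mean: (26 + 22 + 44 + 17 + 28 + 38 + 31 + 27 + 35 + 50) / 10 = 31.8
Step 2: Compute squared deviations from the mean:
  (26 - 31.8)^2 = 33.64
  (22 - 31.8)^2 = 96.04
  (44 - 31.8)^2 = 148.84
  (17 - 31.8)^2 = 219.04
  (28 - 31.8)^2 = 14.44
  (38 - 31.8)^2 = 38.44
  (31 - 31.8)^2 = 0.64
  (27 - 31.8)^2 = 23.04
  (35 - 31.8)^2 = 10.24
  (50 - 31.8)^2 = 331.24
Step 3: Sum of squared deviations = 915.6
Step 4: Sample variance = 915.6 / 9 = 101.7333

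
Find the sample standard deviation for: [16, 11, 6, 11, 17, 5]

4.9396

Step 1: Compute the mean: 11
Step 2: Sum of squared deviations from the mean: 122
Step 3: Sample variance = 122 / 5 = 24.4
Step 4: Standard deviation = sqrt(24.4) = 4.9396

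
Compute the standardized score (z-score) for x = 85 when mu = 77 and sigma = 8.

1

Step 1: Recall the z-score formula: z = (x - mu) / sigma
Step 2: Substitute values: z = (85 - 77) / 8
Step 3: z = 8 / 8 = 1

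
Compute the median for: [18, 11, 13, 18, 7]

13

Step 1: Sort the data in ascending order: [7, 11, 13, 18, 18]
Step 2: The number of values is n = 5.
Step 3: Since n is odd, the median is the middle value at position 3: 13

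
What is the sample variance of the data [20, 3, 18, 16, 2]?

74.2

Step 1: Compute the mean: (20 + 3 + 18 + 16 + 2) / 5 = 11.8
Step 2: Compute squared deviations from the mean:
  (20 - 11.8)^2 = 67.24
  (3 - 11.8)^2 = 77.44
  (18 - 11.8)^2 = 38.44
  (16 - 11.8)^2 = 17.64
  (2 - 11.8)^2 = 96.04
Step 3: Sum of squared deviations = 296.8
Step 4: Sample variance = 296.8 / 4 = 74.2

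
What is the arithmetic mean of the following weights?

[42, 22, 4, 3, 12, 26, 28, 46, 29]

23.5556

Step 1: Sum all values: 42 + 22 + 4 + 3 + 12 + 26 + 28 + 46 + 29 = 212
Step 2: Count the number of values: n = 9
Step 3: Mean = sum / n = 212 / 9 = 23.5556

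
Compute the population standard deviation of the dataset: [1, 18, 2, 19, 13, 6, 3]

7.12

Step 1: Compute the mean: 8.8571
Step 2: Sum of squared deviations from the mean: 354.8571
Step 3: Population variance = 354.8571 / 7 = 50.6939
Step 4: Standard deviation = sqrt(50.6939) = 7.12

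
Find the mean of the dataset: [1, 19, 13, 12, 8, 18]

11.8333

Step 1: Sum all values: 1 + 19 + 13 + 12 + 8 + 18 = 71
Step 2: Count the number of values: n = 6
Step 3: Mean = sum / n = 71 / 6 = 11.8333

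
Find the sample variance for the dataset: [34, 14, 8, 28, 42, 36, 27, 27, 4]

169.5278

Step 1: Compute the mean: (34 + 14 + 8 + 28 + 42 + 36 + 27 + 27 + 4) / 9 = 24.4444
Step 2: Compute squared deviations from the mean:
  (34 - 24.4444)^2 = 91.3086
  (14 - 24.4444)^2 = 109.0864
  (8 - 24.4444)^2 = 270.4198
  (28 - 24.4444)^2 = 12.642
  (42 - 24.4444)^2 = 308.1975
  (36 - 24.4444)^2 = 133.5309
  (27 - 24.4444)^2 = 6.5309
  (27 - 24.4444)^2 = 6.5309
  (4 - 24.4444)^2 = 417.9753
Step 3: Sum of squared deviations = 1356.2222
Step 4: Sample variance = 1356.2222 / 8 = 169.5278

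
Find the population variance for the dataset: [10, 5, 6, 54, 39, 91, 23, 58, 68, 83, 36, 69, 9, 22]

818.2092

Step 1: Compute the mean: (10 + 5 + 6 + 54 + 39 + 91 + 23 + 58 + 68 + 83 + 36 + 69 + 9 + 22) / 14 = 40.9286
Step 2: Compute squared deviations from the mean:
  (10 - 40.9286)^2 = 956.5765
  (5 - 40.9286)^2 = 1290.8622
  (6 - 40.9286)^2 = 1220.0051
  (54 - 40.9286)^2 = 170.8622
  (39 - 40.9286)^2 = 3.7194
  (91 - 40.9286)^2 = 2507.148
  (23 - 40.9286)^2 = 321.4337
  (58 - 40.9286)^2 = 291.4337
  (68 - 40.9286)^2 = 732.8622
  (83 - 40.9286)^2 = 1770.0051
  (36 - 40.9286)^2 = 24.2908
  (69 - 40.9286)^2 = 788.0051
  (9 - 40.9286)^2 = 1019.4337
  (22 - 40.9286)^2 = 358.2908
Step 3: Sum of squared deviations = 11454.9286
Step 4: Population variance = 11454.9286 / 14 = 818.2092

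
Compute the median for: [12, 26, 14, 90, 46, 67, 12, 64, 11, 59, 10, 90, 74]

46

Step 1: Sort the data in ascending order: [10, 11, 12, 12, 14, 26, 46, 59, 64, 67, 74, 90, 90]
Step 2: The number of values is n = 13.
Step 3: Since n is odd, the median is the middle value at position 7: 46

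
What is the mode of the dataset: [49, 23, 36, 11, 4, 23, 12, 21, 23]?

23

Step 1: Count the frequency of each value:
  4: appears 1 time(s)
  11: appears 1 time(s)
  12: appears 1 time(s)
  21: appears 1 time(s)
  23: appears 3 time(s)
  36: appears 1 time(s)
  49: appears 1 time(s)
Step 2: The value 23 appears most frequently (3 times).
Step 3: Mode = 23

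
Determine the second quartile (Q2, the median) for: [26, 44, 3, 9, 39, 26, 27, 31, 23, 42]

26.5

Step 1: Sort the data: [3, 9, 23, 26, 26, 27, 31, 39, 42, 44]
Step 2: n = 10
Step 3: Q2 is the median. Since n is even, it is the average of the values at positions 5 and 6:
  Q2 = (26 + 27) / 2 = 26.5
Step 4: Q2 = 26.5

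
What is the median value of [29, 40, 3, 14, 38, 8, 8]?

14

Step 1: Sort the data in ascending order: [3, 8, 8, 14, 29, 38, 40]
Step 2: The number of values is n = 7.
Step 3: Since n is odd, the median is the middle value at position 4: 14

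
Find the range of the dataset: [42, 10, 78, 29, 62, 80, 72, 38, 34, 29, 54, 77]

70

Step 1: Identify the maximum value: max = 80
Step 2: Identify the minimum value: min = 10
Step 3: Range = max - min = 80 - 10 = 70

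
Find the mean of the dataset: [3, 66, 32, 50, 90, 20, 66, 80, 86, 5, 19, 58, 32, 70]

48.3571

Step 1: Sum all values: 3 + 66 + 32 + 50 + 90 + 20 + 66 + 80 + 86 + 5 + 19 + 58 + 32 + 70 = 677
Step 2: Count the number of values: n = 14
Step 3: Mean = sum / n = 677 / 14 = 48.3571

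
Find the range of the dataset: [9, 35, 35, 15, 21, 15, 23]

26

Step 1: Identify the maximum value: max = 35
Step 2: Identify the minimum value: min = 9
Step 3: Range = max - min = 35 - 9 = 26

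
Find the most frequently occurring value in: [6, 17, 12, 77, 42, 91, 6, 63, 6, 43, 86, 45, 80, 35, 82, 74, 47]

6

Step 1: Count the frequency of each value:
  6: appears 3 time(s)
  12: appears 1 time(s)
  17: appears 1 time(s)
  35: appears 1 time(s)
  42: appears 1 time(s)
  43: appears 1 time(s)
  45: appears 1 time(s)
  47: appears 1 time(s)
  63: appears 1 time(s)
  74: appears 1 time(s)
  77: appears 1 time(s)
  80: appears 1 time(s)
  82: appears 1 time(s)
  86: appears 1 time(s)
  91: appears 1 time(s)
Step 2: The value 6 appears most frequently (3 times).
Step 3: Mode = 6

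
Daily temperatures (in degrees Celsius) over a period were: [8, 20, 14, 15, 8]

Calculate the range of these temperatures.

12

Step 1: Identify the maximum value: max = 20
Step 2: Identify the minimum value: min = 8
Step 3: Range = max - min = 20 - 8 = 12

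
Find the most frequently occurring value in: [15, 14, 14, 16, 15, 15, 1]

15

Step 1: Count the frequency of each value:
  1: appears 1 time(s)
  14: appears 2 time(s)
  15: appears 3 time(s)
  16: appears 1 time(s)
Step 2: The value 15 appears most frequently (3 times).
Step 3: Mode = 15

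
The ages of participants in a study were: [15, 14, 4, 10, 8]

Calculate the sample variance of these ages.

20.2

Step 1: Compute the mean: (15 + 14 + 4 + 10 + 8) / 5 = 10.2
Step 2: Compute squared deviations from the mean:
  (15 - 10.2)^2 = 23.04
  (14 - 10.2)^2 = 14.44
  (4 - 10.2)^2 = 38.44
  (10 - 10.2)^2 = 0.04
  (8 - 10.2)^2 = 4.84
Step 3: Sum of squared deviations = 80.8
Step 4: Sample variance = 80.8 / 4 = 20.2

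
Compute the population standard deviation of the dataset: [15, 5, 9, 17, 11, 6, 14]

4.2426

Step 1: Compute the mean: 11
Step 2: Sum of squared deviations from the mean: 126
Step 3: Population variance = 126 / 7 = 18
Step 4: Standard deviation = sqrt(18) = 4.2426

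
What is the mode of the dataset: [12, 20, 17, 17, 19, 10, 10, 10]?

10

Step 1: Count the frequency of each value:
  10: appears 3 time(s)
  12: appears 1 time(s)
  17: appears 2 time(s)
  19: appears 1 time(s)
  20: appears 1 time(s)
Step 2: The value 10 appears most frequently (3 times).
Step 3: Mode = 10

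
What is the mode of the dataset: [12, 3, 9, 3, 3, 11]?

3

Step 1: Count the frequency of each value:
  3: appears 3 time(s)
  9: appears 1 time(s)
  11: appears 1 time(s)
  12: appears 1 time(s)
Step 2: The value 3 appears most frequently (3 times).
Step 3: Mode = 3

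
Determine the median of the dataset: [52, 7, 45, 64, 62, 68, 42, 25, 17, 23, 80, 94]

48.5

Step 1: Sort the data in ascending order: [7, 17, 23, 25, 42, 45, 52, 62, 64, 68, 80, 94]
Step 2: The number of values is n = 12.
Step 3: Since n is even, the median is the average of positions 6 and 7:
  Median = (45 + 52) / 2 = 48.5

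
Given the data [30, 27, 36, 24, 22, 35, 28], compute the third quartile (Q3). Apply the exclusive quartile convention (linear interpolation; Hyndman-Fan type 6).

35

Step 1: Sort the data: [22, 24, 27, 28, 30, 35, 36]
Step 2: n = 7
Step 3: Using the exclusive quartile method:
  Q1 = 24
  Q2 (median) = 28
  Q3 = 35
  IQR = Q3 - Q1 = 35 - 24 = 11
Step 4: Q3 = 35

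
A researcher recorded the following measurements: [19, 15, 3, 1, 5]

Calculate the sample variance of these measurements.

62.8

Step 1: Compute the mean: (19 + 15 + 3 + 1 + 5) / 5 = 8.6
Step 2: Compute squared deviations from the mean:
  (19 - 8.6)^2 = 108.16
  (15 - 8.6)^2 = 40.96
  (3 - 8.6)^2 = 31.36
  (1 - 8.6)^2 = 57.76
  (5 - 8.6)^2 = 12.96
Step 3: Sum of squared deviations = 251.2
Step 4: Sample variance = 251.2 / 4 = 62.8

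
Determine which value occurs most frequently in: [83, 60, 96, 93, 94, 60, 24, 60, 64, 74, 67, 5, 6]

60

Step 1: Count the frequency of each value:
  5: appears 1 time(s)
  6: appears 1 time(s)
  24: appears 1 time(s)
  60: appears 3 time(s)
  64: appears 1 time(s)
  67: appears 1 time(s)
  74: appears 1 time(s)
  83: appears 1 time(s)
  93: appears 1 time(s)
  94: appears 1 time(s)
  96: appears 1 time(s)
Step 2: The value 60 appears most frequently (3 times).
Step 3: Mode = 60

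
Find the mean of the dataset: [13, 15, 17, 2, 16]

12.6

Step 1: Sum all values: 13 + 15 + 17 + 2 + 16 = 63
Step 2: Count the number of values: n = 5
Step 3: Mean = sum / n = 63 / 5 = 12.6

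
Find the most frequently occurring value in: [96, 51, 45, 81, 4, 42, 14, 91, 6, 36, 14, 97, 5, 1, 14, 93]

14

Step 1: Count the frequency of each value:
  1: appears 1 time(s)
  4: appears 1 time(s)
  5: appears 1 time(s)
  6: appears 1 time(s)
  14: appears 3 time(s)
  36: appears 1 time(s)
  42: appears 1 time(s)
  45: appears 1 time(s)
  51: appears 1 time(s)
  81: appears 1 time(s)
  91: appears 1 time(s)
  93: appears 1 time(s)
  96: appears 1 time(s)
  97: appears 1 time(s)
Step 2: The value 14 appears most frequently (3 times).
Step 3: Mode = 14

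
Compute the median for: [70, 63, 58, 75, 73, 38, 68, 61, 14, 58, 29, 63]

62

Step 1: Sort the data in ascending order: [14, 29, 38, 58, 58, 61, 63, 63, 68, 70, 73, 75]
Step 2: The number of values is n = 12.
Step 3: Since n is even, the median is the average of positions 6 and 7:
  Median = (61 + 63) / 2 = 62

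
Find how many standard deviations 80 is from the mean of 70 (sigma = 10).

1

Step 1: Recall the z-score formula: z = (x - mu) / sigma
Step 2: Substitute values: z = (80 - 70) / 10
Step 3: z = 10 / 10 = 1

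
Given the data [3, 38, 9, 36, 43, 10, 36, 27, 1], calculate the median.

27

Step 1: Sort the data in ascending order: [1, 3, 9, 10, 27, 36, 36, 38, 43]
Step 2: The number of values is n = 9.
Step 3: Since n is odd, the median is the middle value at position 5: 27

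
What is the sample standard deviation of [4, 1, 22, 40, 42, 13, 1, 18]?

16.3614

Step 1: Compute the mean: 17.625
Step 2: Sum of squared deviations from the mean: 1873.875
Step 3: Sample variance = 1873.875 / 7 = 267.6964
Step 4: Standard deviation = sqrt(267.6964) = 16.3614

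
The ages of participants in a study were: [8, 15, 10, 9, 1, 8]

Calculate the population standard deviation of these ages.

4.113

Step 1: Compute the mean: 8.5
Step 2: Sum of squared deviations from the mean: 101.5
Step 3: Population variance = 101.5 / 6 = 16.9167
Step 4: Standard deviation = sqrt(16.9167) = 4.113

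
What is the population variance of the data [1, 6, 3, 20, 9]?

44.56

Step 1: Compute the mean: (1 + 6 + 3 + 20 + 9) / 5 = 7.8
Step 2: Compute squared deviations from the mean:
  (1 - 7.8)^2 = 46.24
  (6 - 7.8)^2 = 3.24
  (3 - 7.8)^2 = 23.04
  (20 - 7.8)^2 = 148.84
  (9 - 7.8)^2 = 1.44
Step 3: Sum of squared deviations = 222.8
Step 4: Population variance = 222.8 / 5 = 44.56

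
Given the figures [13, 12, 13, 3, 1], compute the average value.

8.4

Step 1: Sum all values: 13 + 12 + 13 + 3 + 1 = 42
Step 2: Count the number of values: n = 5
Step 3: Mean = sum / n = 42 / 5 = 8.4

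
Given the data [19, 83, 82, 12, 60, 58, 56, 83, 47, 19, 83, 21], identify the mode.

83

Step 1: Count the frequency of each value:
  12: appears 1 time(s)
  19: appears 2 time(s)
  21: appears 1 time(s)
  47: appears 1 time(s)
  56: appears 1 time(s)
  58: appears 1 time(s)
  60: appears 1 time(s)
  82: appears 1 time(s)
  83: appears 3 time(s)
Step 2: The value 83 appears most frequently (3 times).
Step 3: Mode = 83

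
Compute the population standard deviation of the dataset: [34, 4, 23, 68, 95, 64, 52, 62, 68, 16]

26.934

Step 1: Compute the mean: 48.6
Step 2: Sum of squared deviations from the mean: 7254.4
Step 3: Population variance = 7254.4 / 10 = 725.44
Step 4: Standard deviation = sqrt(725.44) = 26.934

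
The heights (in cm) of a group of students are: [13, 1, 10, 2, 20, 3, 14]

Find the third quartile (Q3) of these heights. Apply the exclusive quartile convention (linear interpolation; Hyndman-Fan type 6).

14

Step 1: Sort the data: [1, 2, 3, 10, 13, 14, 20]
Step 2: n = 7
Step 3: Using the exclusive quartile method:
  Q1 = 2
  Q2 (median) = 10
  Q3 = 14
  IQR = Q3 - Q1 = 14 - 2 = 12
Step 4: Q3 = 14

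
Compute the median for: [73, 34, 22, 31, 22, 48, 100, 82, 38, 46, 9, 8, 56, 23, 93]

38

Step 1: Sort the data in ascending order: [8, 9, 22, 22, 23, 31, 34, 38, 46, 48, 56, 73, 82, 93, 100]
Step 2: The number of values is n = 15.
Step 3: Since n is odd, the median is the middle value at position 8: 38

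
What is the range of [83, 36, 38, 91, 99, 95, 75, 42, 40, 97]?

63

Step 1: Identify the maximum value: max = 99
Step 2: Identify the minimum value: min = 36
Step 3: Range = max - min = 99 - 36 = 63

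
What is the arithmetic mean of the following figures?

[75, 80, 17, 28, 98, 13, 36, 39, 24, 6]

41.6

Step 1: Sum all values: 75 + 80 + 17 + 28 + 98 + 13 + 36 + 39 + 24 + 6 = 416
Step 2: Count the number of values: n = 10
Step 3: Mean = sum / n = 416 / 10 = 41.6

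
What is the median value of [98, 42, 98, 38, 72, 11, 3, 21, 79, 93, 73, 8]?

57

Step 1: Sort the data in ascending order: [3, 8, 11, 21, 38, 42, 72, 73, 79, 93, 98, 98]
Step 2: The number of values is n = 12.
Step 3: Since n is even, the median is the average of positions 6 and 7:
  Median = (42 + 72) / 2 = 57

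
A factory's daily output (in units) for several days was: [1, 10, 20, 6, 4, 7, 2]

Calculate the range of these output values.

19

Step 1: Identify the maximum value: max = 20
Step 2: Identify the minimum value: min = 1
Step 3: Range = max - min = 20 - 1 = 19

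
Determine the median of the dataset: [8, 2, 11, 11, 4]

8

Step 1: Sort the data in ascending order: [2, 4, 8, 11, 11]
Step 2: The number of values is n = 5.
Step 3: Since n is odd, the median is the middle value at position 3: 8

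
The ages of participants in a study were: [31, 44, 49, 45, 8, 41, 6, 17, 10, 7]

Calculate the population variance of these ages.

288.56

Step 1: Compute the mean: (31 + 44 + 49 + 45 + 8 + 41 + 6 + 17 + 10 + 7) / 10 = 25.8
Step 2: Compute squared deviations from the mean:
  (31 - 25.8)^2 = 27.04
  (44 - 25.8)^2 = 331.24
  (49 - 25.8)^2 = 538.24
  (45 - 25.8)^2 = 368.64
  (8 - 25.8)^2 = 316.84
  (41 - 25.8)^2 = 231.04
  (6 - 25.8)^2 = 392.04
  (17 - 25.8)^2 = 77.44
  (10 - 25.8)^2 = 249.64
  (7 - 25.8)^2 = 353.44
Step 3: Sum of squared deviations = 2885.6
Step 4: Population variance = 2885.6 / 10 = 288.56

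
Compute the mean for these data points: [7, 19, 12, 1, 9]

9.6

Step 1: Sum all values: 7 + 19 + 12 + 1 + 9 = 48
Step 2: Count the number of values: n = 5
Step 3: Mean = sum / n = 48 / 5 = 9.6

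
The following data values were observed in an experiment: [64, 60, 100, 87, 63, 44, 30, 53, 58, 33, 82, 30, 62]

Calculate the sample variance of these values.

472.0769

Step 1: Compute the mean: (64 + 60 + 100 + 87 + 63 + 44 + 30 + 53 + 58 + 33 + 82 + 30 + 62) / 13 = 58.9231
Step 2: Compute squared deviations from the mean:
  (64 - 58.9231)^2 = 25.7751
  (60 - 58.9231)^2 = 1.1598
  (100 - 58.9231)^2 = 1687.3136
  (87 - 58.9231)^2 = 788.3136
  (63 - 58.9231)^2 = 16.6213
  (44 - 58.9231)^2 = 222.6982
  (30 - 58.9231)^2 = 836.5444
  (53 - 58.9231)^2 = 35.0828
  (58 - 58.9231)^2 = 0.8521
  (33 - 58.9231)^2 = 672.0059
  (82 - 58.9231)^2 = 532.5444
  (30 - 58.9231)^2 = 836.5444
  (62 - 58.9231)^2 = 9.4675
Step 3: Sum of squared deviations = 5664.9231
Step 4: Sample variance = 5664.9231 / 12 = 472.0769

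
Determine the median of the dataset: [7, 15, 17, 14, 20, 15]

15

Step 1: Sort the data in ascending order: [7, 14, 15, 15, 17, 20]
Step 2: The number of values is n = 6.
Step 3: Since n is even, the median is the average of positions 3 and 4:
  Median = (15 + 15) / 2 = 15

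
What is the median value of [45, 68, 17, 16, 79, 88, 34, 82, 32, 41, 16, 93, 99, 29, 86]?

45

Step 1: Sort the data in ascending order: [16, 16, 17, 29, 32, 34, 41, 45, 68, 79, 82, 86, 88, 93, 99]
Step 2: The number of values is n = 15.
Step 3: Since n is odd, the median is the middle value at position 8: 45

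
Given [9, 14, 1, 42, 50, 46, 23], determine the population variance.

328.2449

Step 1: Compute the mean: (9 + 14 + 1 + 42 + 50 + 46 + 23) / 7 = 26.4286
Step 2: Compute squared deviations from the mean:
  (9 - 26.4286)^2 = 303.7551
  (14 - 26.4286)^2 = 154.4694
  (1 - 26.4286)^2 = 646.6122
  (42 - 26.4286)^2 = 242.4694
  (50 - 26.4286)^2 = 555.6122
  (46 - 26.4286)^2 = 383.0408
  (23 - 26.4286)^2 = 11.7551
Step 3: Sum of squared deviations = 2297.7143
Step 4: Population variance = 2297.7143 / 7 = 328.2449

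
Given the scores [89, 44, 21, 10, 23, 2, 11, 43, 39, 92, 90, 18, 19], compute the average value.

38.5385

Step 1: Sum all values: 89 + 44 + 21 + 10 + 23 + 2 + 11 + 43 + 39 + 92 + 90 + 18 + 19 = 501
Step 2: Count the number of values: n = 13
Step 3: Mean = sum / n = 501 / 13 = 38.5385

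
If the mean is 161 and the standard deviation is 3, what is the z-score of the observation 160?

-0.3333

Step 1: Recall the z-score formula: z = (x - mu) / sigma
Step 2: Substitute values: z = (160 - 161) / 3
Step 3: z = -1 / 3 = -0.3333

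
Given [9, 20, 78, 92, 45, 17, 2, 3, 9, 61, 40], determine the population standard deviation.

30.0085

Step 1: Compute the mean: 34.1818
Step 2: Sum of squared deviations from the mean: 9905.6364
Step 3: Population variance = 9905.6364 / 11 = 900.5124
Step 4: Standard deviation = sqrt(900.5124) = 30.0085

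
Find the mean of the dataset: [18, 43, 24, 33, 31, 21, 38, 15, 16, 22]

26.1

Step 1: Sum all values: 18 + 43 + 24 + 33 + 31 + 21 + 38 + 15 + 16 + 22 = 261
Step 2: Count the number of values: n = 10
Step 3: Mean = sum / n = 261 / 10 = 26.1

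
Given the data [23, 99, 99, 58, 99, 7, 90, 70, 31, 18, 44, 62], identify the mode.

99

Step 1: Count the frequency of each value:
  7: appears 1 time(s)
  18: appears 1 time(s)
  23: appears 1 time(s)
  31: appears 1 time(s)
  44: appears 1 time(s)
  58: appears 1 time(s)
  62: appears 1 time(s)
  70: appears 1 time(s)
  90: appears 1 time(s)
  99: appears 3 time(s)
Step 2: The value 99 appears most frequently (3 times).
Step 3: Mode = 99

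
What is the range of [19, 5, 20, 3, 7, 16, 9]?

17

Step 1: Identify the maximum value: max = 20
Step 2: Identify the minimum value: min = 3
Step 3: Range = max - min = 20 - 3 = 17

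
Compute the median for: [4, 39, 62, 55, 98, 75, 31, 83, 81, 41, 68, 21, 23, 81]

58.5

Step 1: Sort the data in ascending order: [4, 21, 23, 31, 39, 41, 55, 62, 68, 75, 81, 81, 83, 98]
Step 2: The number of values is n = 14.
Step 3: Since n is even, the median is the average of positions 7 and 8:
  Median = (55 + 62) / 2 = 58.5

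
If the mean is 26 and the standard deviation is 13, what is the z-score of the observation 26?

0

Step 1: Recall the z-score formula: z = (x - mu) / sigma
Step 2: Substitute values: z = (26 - 26) / 13
Step 3: z = 0 / 13 = 0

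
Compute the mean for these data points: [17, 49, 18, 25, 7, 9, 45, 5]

21.875

Step 1: Sum all values: 17 + 49 + 18 + 25 + 7 + 9 + 45 + 5 = 175
Step 2: Count the number of values: n = 8
Step 3: Mean = sum / n = 175 / 8 = 21.875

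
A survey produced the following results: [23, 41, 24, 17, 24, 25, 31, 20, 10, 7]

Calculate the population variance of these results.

85.76

Step 1: Compute the mean: (23 + 41 + 24 + 17 + 24 + 25 + 31 + 20 + 10 + 7) / 10 = 22.2
Step 2: Compute squared deviations from the mean:
  (23 - 22.2)^2 = 0.64
  (41 - 22.2)^2 = 353.44
  (24 - 22.2)^2 = 3.24
  (17 - 22.2)^2 = 27.04
  (24 - 22.2)^2 = 3.24
  (25 - 22.2)^2 = 7.84
  (31 - 22.2)^2 = 77.44
  (20 - 22.2)^2 = 4.84
  (10 - 22.2)^2 = 148.84
  (7 - 22.2)^2 = 231.04
Step 3: Sum of squared deviations = 857.6
Step 4: Population variance = 857.6 / 10 = 85.76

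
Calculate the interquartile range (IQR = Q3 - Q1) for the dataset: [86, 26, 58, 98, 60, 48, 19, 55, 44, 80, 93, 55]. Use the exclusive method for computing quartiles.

39.5

Step 1: Sort the data: [19, 26, 44, 48, 55, 55, 58, 60, 80, 86, 93, 98]
Step 2: n = 12
Step 3: Using the exclusive quartile method:
  Q1 = 45
  Q2 (median) = 56.5
  Q3 = 84.5
  IQR = Q3 - Q1 = 84.5 - 45 = 39.5
Step 4: IQR = 39.5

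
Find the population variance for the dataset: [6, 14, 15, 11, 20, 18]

21

Step 1: Compute the mean: (6 + 14 + 15 + 11 + 20 + 18) / 6 = 14
Step 2: Compute squared deviations from the mean:
  (6 - 14)^2 = 64
  (14 - 14)^2 = 0
  (15 - 14)^2 = 1
  (11 - 14)^2 = 9
  (20 - 14)^2 = 36
  (18 - 14)^2 = 16
Step 3: Sum of squared deviations = 126
Step 4: Population variance = 126 / 6 = 21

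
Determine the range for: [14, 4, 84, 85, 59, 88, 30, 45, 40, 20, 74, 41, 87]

84

Step 1: Identify the maximum value: max = 88
Step 2: Identify the minimum value: min = 4
Step 3: Range = max - min = 88 - 4 = 84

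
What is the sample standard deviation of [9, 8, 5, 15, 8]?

3.6742

Step 1: Compute the mean: 9
Step 2: Sum of squared deviations from the mean: 54
Step 3: Sample variance = 54 / 4 = 13.5
Step 4: Standard deviation = sqrt(13.5) = 3.6742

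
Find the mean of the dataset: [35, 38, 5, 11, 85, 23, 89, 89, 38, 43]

45.6

Step 1: Sum all values: 35 + 38 + 5 + 11 + 85 + 23 + 89 + 89 + 38 + 43 = 456
Step 2: Count the number of values: n = 10
Step 3: Mean = sum / n = 456 / 10 = 45.6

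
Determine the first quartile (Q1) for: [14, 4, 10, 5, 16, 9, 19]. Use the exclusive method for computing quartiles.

5

Step 1: Sort the data: [4, 5, 9, 10, 14, 16, 19]
Step 2: n = 7
Step 3: Using the exclusive quartile method:
  Q1 = 5
  Q2 (median) = 10
  Q3 = 16
  IQR = Q3 - Q1 = 16 - 5 = 11
Step 4: Q1 = 5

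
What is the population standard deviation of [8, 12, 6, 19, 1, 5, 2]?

5.7782

Step 1: Compute the mean: 7.5714
Step 2: Sum of squared deviations from the mean: 233.7143
Step 3: Population variance = 233.7143 / 7 = 33.3878
Step 4: Standard deviation = sqrt(33.3878) = 5.7782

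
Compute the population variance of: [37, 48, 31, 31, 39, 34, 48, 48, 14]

108.4444

Step 1: Compute the mean: (37 + 48 + 31 + 31 + 39 + 34 + 48 + 48 + 14) / 9 = 36.6667
Step 2: Compute squared deviations from the mean:
  (37 - 36.6667)^2 = 0.1111
  (48 - 36.6667)^2 = 128.4444
  (31 - 36.6667)^2 = 32.1111
  (31 - 36.6667)^2 = 32.1111
  (39 - 36.6667)^2 = 5.4444
  (34 - 36.6667)^2 = 7.1111
  (48 - 36.6667)^2 = 128.4444
  (48 - 36.6667)^2 = 128.4444
  (14 - 36.6667)^2 = 513.7778
Step 3: Sum of squared deviations = 976
Step 4: Population variance = 976 / 9 = 108.4444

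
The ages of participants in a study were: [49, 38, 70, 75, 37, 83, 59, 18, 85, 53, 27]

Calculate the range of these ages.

67

Step 1: Identify the maximum value: max = 85
Step 2: Identify the minimum value: min = 18
Step 3: Range = max - min = 85 - 18 = 67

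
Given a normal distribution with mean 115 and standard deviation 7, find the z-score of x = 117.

0.2857

Step 1: Recall the z-score formula: z = (x - mu) / sigma
Step 2: Substitute values: z = (117 - 115) / 7
Step 3: z = 2 / 7 = 0.2857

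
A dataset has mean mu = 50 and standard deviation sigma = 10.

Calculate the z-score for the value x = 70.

2

Step 1: Recall the z-score formula: z = (x - mu) / sigma
Step 2: Substitute values: z = (70 - 50) / 10
Step 3: z = 20 / 10 = 2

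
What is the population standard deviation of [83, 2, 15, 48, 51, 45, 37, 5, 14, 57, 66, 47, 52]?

23.5269

Step 1: Compute the mean: 40.1538
Step 2: Sum of squared deviations from the mean: 7195.6923
Step 3: Population variance = 7195.6923 / 13 = 553.5148
Step 4: Standard deviation = sqrt(553.5148) = 23.5269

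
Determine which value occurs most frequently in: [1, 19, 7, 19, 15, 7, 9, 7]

7

Step 1: Count the frequency of each value:
  1: appears 1 time(s)
  7: appears 3 time(s)
  9: appears 1 time(s)
  15: appears 1 time(s)
  19: appears 2 time(s)
Step 2: The value 7 appears most frequently (3 times).
Step 3: Mode = 7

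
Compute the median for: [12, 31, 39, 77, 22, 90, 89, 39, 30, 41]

39

Step 1: Sort the data in ascending order: [12, 22, 30, 31, 39, 39, 41, 77, 89, 90]
Step 2: The number of values is n = 10.
Step 3: Since n is even, the median is the average of positions 5 and 6:
  Median = (39 + 39) / 2 = 39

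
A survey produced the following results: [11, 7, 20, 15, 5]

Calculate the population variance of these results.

29.44

Step 1: Compute the mean: (11 + 7 + 20 + 15 + 5) / 5 = 11.6
Step 2: Compute squared deviations from the mean:
  (11 - 11.6)^2 = 0.36
  (7 - 11.6)^2 = 21.16
  (20 - 11.6)^2 = 70.56
  (15 - 11.6)^2 = 11.56
  (5 - 11.6)^2 = 43.56
Step 3: Sum of squared deviations = 147.2
Step 4: Population variance = 147.2 / 5 = 29.44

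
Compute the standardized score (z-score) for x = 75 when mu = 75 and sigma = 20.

0

Step 1: Recall the z-score formula: z = (x - mu) / sigma
Step 2: Substitute values: z = (75 - 75) / 20
Step 3: z = 0 / 20 = 0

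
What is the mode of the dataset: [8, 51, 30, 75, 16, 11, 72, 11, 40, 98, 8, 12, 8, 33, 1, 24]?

8

Step 1: Count the frequency of each value:
  1: appears 1 time(s)
  8: appears 3 time(s)
  11: appears 2 time(s)
  12: appears 1 time(s)
  16: appears 1 time(s)
  24: appears 1 time(s)
  30: appears 1 time(s)
  33: appears 1 time(s)
  40: appears 1 time(s)
  51: appears 1 time(s)
  72: appears 1 time(s)
  75: appears 1 time(s)
  98: appears 1 time(s)
Step 2: The value 8 appears most frequently (3 times).
Step 3: Mode = 8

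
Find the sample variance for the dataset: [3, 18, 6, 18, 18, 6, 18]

49.2857

Step 1: Compute the mean: (3 + 18 + 6 + 18 + 18 + 6 + 18) / 7 = 12.4286
Step 2: Compute squared deviations from the mean:
  (3 - 12.4286)^2 = 88.898
  (18 - 12.4286)^2 = 31.0408
  (6 - 12.4286)^2 = 41.3265
  (18 - 12.4286)^2 = 31.0408
  (18 - 12.4286)^2 = 31.0408
  (6 - 12.4286)^2 = 41.3265
  (18 - 12.4286)^2 = 31.0408
Step 3: Sum of squared deviations = 295.7143
Step 4: Sample variance = 295.7143 / 6 = 49.2857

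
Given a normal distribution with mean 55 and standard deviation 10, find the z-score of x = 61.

0.6

Step 1: Recall the z-score formula: z = (x - mu) / sigma
Step 2: Substitute values: z = (61 - 55) / 10
Step 3: z = 6 / 10 = 0.6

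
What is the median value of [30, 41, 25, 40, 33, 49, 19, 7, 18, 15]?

27.5

Step 1: Sort the data in ascending order: [7, 15, 18, 19, 25, 30, 33, 40, 41, 49]
Step 2: The number of values is n = 10.
Step 3: Since n is even, the median is the average of positions 5 and 6:
  Median = (25 + 30) / 2 = 27.5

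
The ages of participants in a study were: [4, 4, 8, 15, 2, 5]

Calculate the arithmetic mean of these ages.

6.3333

Step 1: Sum all values: 4 + 4 + 8 + 15 + 2 + 5 = 38
Step 2: Count the number of values: n = 6
Step 3: Mean = sum / n = 38 / 6 = 6.3333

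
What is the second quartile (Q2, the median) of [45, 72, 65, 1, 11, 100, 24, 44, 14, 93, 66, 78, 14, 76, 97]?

65

Step 1: Sort the data: [1, 11, 14, 14, 24, 44, 45, 65, 66, 72, 76, 78, 93, 97, 100]
Step 2: n = 15
Step 3: Q2 is the median. Since n is odd, it is the middle value at position 8: 65
Step 4: Q2 = 65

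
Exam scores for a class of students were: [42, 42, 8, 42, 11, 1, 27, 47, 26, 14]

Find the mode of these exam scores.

42

Step 1: Count the frequency of each value:
  1: appears 1 time(s)
  8: appears 1 time(s)
  11: appears 1 time(s)
  14: appears 1 time(s)
  26: appears 1 time(s)
  27: appears 1 time(s)
  42: appears 3 time(s)
  47: appears 1 time(s)
Step 2: The value 42 appears most frequently (3 times).
Step 3: Mode = 42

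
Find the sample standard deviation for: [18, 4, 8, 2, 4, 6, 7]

5.2599

Step 1: Compute the mean: 7
Step 2: Sum of squared deviations from the mean: 166
Step 3: Sample variance = 166 / 6 = 27.6667
Step 4: Standard deviation = sqrt(27.6667) = 5.2599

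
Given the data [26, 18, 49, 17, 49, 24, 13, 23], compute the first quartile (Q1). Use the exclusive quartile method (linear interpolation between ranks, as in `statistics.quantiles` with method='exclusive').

17.25

Step 1: Sort the data: [13, 17, 18, 23, 24, 26, 49, 49]
Step 2: n = 8
Step 3: Using the exclusive quartile method:
  Q1 = 17.25
  Q2 (median) = 23.5
  Q3 = 43.25
  IQR = Q3 - Q1 = 43.25 - 17.25 = 26
Step 4: Q1 = 17.25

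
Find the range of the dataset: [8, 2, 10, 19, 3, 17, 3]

17

Step 1: Identify the maximum value: max = 19
Step 2: Identify the minimum value: min = 2
Step 3: Range = max - min = 19 - 2 = 17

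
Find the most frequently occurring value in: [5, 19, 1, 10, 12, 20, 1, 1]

1

Step 1: Count the frequency of each value:
  1: appears 3 time(s)
  5: appears 1 time(s)
  10: appears 1 time(s)
  12: appears 1 time(s)
  19: appears 1 time(s)
  20: appears 1 time(s)
Step 2: The value 1 appears most frequently (3 times).
Step 3: Mode = 1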